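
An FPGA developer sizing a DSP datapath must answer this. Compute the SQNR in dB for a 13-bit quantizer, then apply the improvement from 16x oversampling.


Step 1 — baseline SQNR at Nyquist:
SQNR_base = 6.02*N + 1.76
          = 6.02*13 + 1.76
          = 80.02 dB

Step 2 — oversampling processing gain:
G = 10*log10(OSR) = 10*log10(16) = 12.04 dB

Step 3 — total:
SQNR_total = 80.02 + 12.04 = 92.06 dB

Base SQNR = 80.02 dB; oversampled SQNR = 92.06 dB


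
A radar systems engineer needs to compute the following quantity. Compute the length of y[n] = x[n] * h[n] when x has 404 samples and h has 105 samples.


Linear convolution output length:
L = N + M - 1
  = 404 + 105 - 1
  = 508 samples

508


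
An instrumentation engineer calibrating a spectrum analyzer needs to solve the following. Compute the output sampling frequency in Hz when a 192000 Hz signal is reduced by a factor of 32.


Decimation reduces the sample rate:
fs_out = fs_in / M
       = 192000 / 32
       = 6000.0 Hz

6000.0 Hz


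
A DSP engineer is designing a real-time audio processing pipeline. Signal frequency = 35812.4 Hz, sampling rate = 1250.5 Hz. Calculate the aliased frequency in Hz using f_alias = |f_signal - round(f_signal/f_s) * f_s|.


Compute the nearest integer multiple of fs to the signal:
n = round(35812.4 / 1250.5) = 29
f_alias = |35812.4 - 29 * 1250.5|
        = |35812.4 - 36264.5|
        = 452.1 Hz

452.1


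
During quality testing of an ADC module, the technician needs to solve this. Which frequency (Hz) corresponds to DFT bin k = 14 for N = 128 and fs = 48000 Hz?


Frequency of DFT bin k:
f_k = k * fs / N
    = 14 * 48000 / 128
    = 672000 / 128
    = 5250.0 Hz

5250.0 Hz


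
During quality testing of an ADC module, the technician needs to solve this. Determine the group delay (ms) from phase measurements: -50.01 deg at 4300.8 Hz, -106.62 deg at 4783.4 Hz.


Group delay from phase difference:
tau = -d(phi)/d(omega)
d(phi) = -56.61 deg = -0.988031 rad
d(omega) = 2*pi*(4783.4 - 4300.8) = 3032.2652 rad/s
tau = -(-0.988031) / 3032.2652
    = 0.3258 ms

0.3258 ms


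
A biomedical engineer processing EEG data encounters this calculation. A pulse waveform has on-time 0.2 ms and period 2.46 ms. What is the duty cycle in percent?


Duty cycle as a percentage:
DC = (t_on / T) * 100
   = (0.2 / 2.46) * 100
   = 0.081301 * 100
   = 8.13 %

8.13 %


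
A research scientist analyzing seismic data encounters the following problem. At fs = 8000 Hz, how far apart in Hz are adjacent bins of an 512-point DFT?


DFT frequency resolution:
df = fs / N
   = 8000 / 512
   = 15.625 Hz

15.625 Hz


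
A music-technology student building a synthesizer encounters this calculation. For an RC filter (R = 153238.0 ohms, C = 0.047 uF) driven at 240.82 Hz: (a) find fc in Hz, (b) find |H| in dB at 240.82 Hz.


Step 1 — cutoff frequency:
fc = 1 / (2*pi*R*C)
C = 0.047 uF = 4.7e-08 F
fc = 1 / (2*pi*153238.0*4.7e-08)
   = 22.0981 Hz

Step 2 — magnitude at f = 240.82 Hz:
|H(f)| = 1 / sqrt(1 + (f/fc)^2)
f/fc = 240.82 / 22.0981 = 10.897769
|H| = 1 / sqrt(1 + 118.761369) = 0.091378
|H|_dB = 20*log10(0.091378) = -20.78 dB

fc = 22.0981 Hz; |H(240.82 Hz)| = -20.78 dB


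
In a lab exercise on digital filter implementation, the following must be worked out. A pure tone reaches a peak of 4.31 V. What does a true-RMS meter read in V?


RMS voltage for a sinusoidal waveform:
V_rms = V_peak / sqrt(2)
      = 4.31 / 1.414214
      = 3.048 V

3.048 V


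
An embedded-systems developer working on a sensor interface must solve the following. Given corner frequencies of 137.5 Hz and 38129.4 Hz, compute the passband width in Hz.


Bandwidth is the difference of -3dB frequencies:
BW = f_high - f_low
   = 38129.4 - 137.5
   = 37991.9 Hz

37991.9 Hz


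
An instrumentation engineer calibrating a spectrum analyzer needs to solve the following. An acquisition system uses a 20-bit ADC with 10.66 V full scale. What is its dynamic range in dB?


Dynamic range from full-scale to LSB:
V_min = V_max / 2^bits = 10.66 / 2^20
DR = 20 * log10(V_max / V_min)
   = 20 * log10(2^20)
   = 20 * 20 * log10(2)
   = 120.41 dB

120.41 dB


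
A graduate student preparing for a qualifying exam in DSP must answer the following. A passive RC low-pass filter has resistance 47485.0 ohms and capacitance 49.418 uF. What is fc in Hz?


Cutoff frequency of a first-order RC filter:
fc = 1 / (2 * pi * R * C)
C = 49.418 uF = 4.9418e-05 F
fc = 1 / (2 * pi * 47485.0 * 4.9418e-05)
   = 1 / 14.744208909962
   = 0.067823 Hz

0.067823 Hz


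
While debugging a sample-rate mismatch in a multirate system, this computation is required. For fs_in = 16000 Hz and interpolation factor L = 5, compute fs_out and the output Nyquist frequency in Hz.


Step 1 — output sample rate after interpolation by L:
fs_out = L * fs_in = 5 * 16000 = 80000 Hz

Step 2 — Nyquist frequency of the output stream:
f_Nyq = fs_out / 2 = 80000 / 2 = 40000.0 Hz

fs_out = 80000 Hz; f_Nyquist = 40000.0 Hz


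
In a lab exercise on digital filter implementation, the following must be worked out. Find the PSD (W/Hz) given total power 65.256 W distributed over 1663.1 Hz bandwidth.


Power spectral density:
PSD = P / BW
    = 65.256 / 1663.1
    = 0.03923757 W/Hz

0.03923757 W/Hz


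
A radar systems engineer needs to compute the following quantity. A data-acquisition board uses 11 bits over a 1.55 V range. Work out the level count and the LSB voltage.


Step 1 — number of quantization levels:
L = 2^N = 2^11 = 2048

Step 2 — LSB step size:
delta = Vfs / L
      = 1.55 / 2048
      = 0.00075684 V

Levels = 2048; step size = 0.00075684 V


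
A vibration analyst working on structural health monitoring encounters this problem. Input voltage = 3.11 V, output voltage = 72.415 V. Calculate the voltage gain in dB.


Voltage gain in dB:
G = 20 * log10(Vout / Vin)
  = 20 * log10(72.415 / 3.11)
  = 20 * log10(23.284566)
  = 20 * 1.367068
  = 27.34 dB

27.34 dB


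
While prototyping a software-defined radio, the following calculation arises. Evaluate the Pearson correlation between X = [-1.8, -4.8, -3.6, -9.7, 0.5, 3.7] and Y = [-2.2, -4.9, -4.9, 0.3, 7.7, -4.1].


Pearson correlation coefficient (population):
r = cov(X,Y) / (std(X) * std(Y))
Mean X = -2.6167, Mean Y = -1.35
Cov(X,Y) = 1.615833
Std(X) = 4.206906, Std(Y) = 4.436872
r = 0.0866

0.0866


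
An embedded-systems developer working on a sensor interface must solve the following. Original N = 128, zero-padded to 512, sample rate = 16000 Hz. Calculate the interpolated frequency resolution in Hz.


Frequency resolution after zero-padding:
N_padded = 128 * 4 = 512
df = fs / N_padded
   = 16000 / 512
   = 31.25 Hz

31.25 Hz


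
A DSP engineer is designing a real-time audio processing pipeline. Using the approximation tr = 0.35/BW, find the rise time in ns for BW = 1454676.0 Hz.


Rise time from bandwidth relationship:
tr = 0.35 / BW
   = 0.35 / 1454676.0
   = 2.406034058e-07 s
   = 240.6034 ns

240.6034 ns


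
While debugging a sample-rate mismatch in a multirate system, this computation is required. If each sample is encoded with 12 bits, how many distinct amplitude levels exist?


Number of quantization levels = 2^N
= 2^12
= 4096

4096


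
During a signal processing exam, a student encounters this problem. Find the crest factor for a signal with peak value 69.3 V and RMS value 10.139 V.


Crest factor is the ratio of peak to RMS:
CF = V_peak / V_rms
   = 69.3 / 10.139
   = 6.835

6.835


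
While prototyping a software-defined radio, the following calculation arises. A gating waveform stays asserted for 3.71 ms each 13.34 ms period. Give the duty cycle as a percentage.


Duty cycle as a percentage:
DC = (t_on / T) * 100
   = (3.71 / 13.34) * 100
   = 0.278111 * 100
   = 27.81 %

27.81 %


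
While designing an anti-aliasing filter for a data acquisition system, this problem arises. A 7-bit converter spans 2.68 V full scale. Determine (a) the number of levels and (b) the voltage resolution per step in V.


Step 1 — number of quantization levels:
L = 2^N = 2^7 = 128

Step 2 — LSB step size:
delta = Vfs / L
      = 2.68 / 128
      = 0.0209375 V

Levels = 128; step size = 0.0209375 V


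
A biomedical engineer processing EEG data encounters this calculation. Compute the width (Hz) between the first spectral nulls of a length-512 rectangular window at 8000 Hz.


Main lobe width for a rectangular window:
Width = 2 * fs / N
      = 2 * 8000 / 512
      = 16000 / 512
      = 31.25 Hz

31.25 Hz


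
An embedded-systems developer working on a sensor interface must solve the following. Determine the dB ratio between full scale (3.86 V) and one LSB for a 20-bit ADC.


Dynamic range from full-scale to LSB:
V_min = V_max / 2^bits = 3.86 / 2^20
DR = 20 * log10(V_max / V_min)
   = 20 * log10(2^20)
   = 20 * 20 * log10(2)
   = 120.41 dB

120.41 dB


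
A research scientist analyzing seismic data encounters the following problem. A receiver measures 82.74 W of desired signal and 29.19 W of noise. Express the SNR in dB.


SNR in decibels:
SNR = 10 * log10(Ps / Pn)
    = 10 * log10(82.74 / 29.19)
    = 10 * log10(2.8345)
    = 10 * 0.4525
    = 4.52 dB

4.52 dB


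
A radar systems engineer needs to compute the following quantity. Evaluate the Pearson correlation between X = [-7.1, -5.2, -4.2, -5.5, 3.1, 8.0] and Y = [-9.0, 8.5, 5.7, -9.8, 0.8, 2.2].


Pearson correlation coefficient (population):
r = cov(X,Y) / (std(X) * std(Y))
Mean X = -1.8167, Mean Y = -0.2667
Cov(X,Y) = 11.138889
Std(X) = 5.464253, Std(Y) = 6.914156
r = 0.2948

0.2948


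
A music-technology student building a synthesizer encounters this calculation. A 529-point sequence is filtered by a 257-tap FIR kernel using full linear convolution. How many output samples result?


Linear convolution output length:
L = N + M - 1
  = 529 + 257 - 1
  = 785 samples

785


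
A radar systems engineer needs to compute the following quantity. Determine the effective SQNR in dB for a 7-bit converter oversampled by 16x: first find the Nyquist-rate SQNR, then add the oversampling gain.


Step 1 — baseline SQNR at Nyquist:
SQNR_base = 6.02*N + 1.76
          = 6.02*7 + 1.76
          = 43.9 dB

Step 2 — oversampling processing gain:
G = 10*log10(OSR) = 10*log10(16) = 12.04 dB

Step 3 — total:
SQNR_total = 43.9 + 12.04 = 55.94 dB

Base SQNR = 43.9 dB; oversampled SQNR = 55.94 dB


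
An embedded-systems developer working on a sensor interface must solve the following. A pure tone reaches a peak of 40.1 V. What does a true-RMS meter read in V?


RMS voltage for a sinusoidal waveform:
V_rms = V_peak / sqrt(2)
      = 40.1 / 1.414214
      = 28.355 V

28.355 V


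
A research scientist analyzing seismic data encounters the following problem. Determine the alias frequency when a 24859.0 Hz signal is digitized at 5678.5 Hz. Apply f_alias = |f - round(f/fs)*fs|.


Compute the nearest integer multiple of fs to the signal:
n = round(24859.0 / 5678.5) = 4
f_alias = |24859.0 - 4 * 5678.5|
        = |24859.0 - 22714.0|
        = 2145.0 Hz

2145.0


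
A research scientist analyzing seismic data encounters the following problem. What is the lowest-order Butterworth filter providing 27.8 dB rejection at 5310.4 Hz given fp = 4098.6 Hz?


Butterworth filter order formula:
n = log10(10^(A/10) - 1) / (2 * log10(f_stop/f_pass))
10^(27.8/10) - 1 = 601.5596
f_stop/f_pass = 5310.4 / 4098.6 = 1.2957
n = 12.3533 -> ceil = 13

13


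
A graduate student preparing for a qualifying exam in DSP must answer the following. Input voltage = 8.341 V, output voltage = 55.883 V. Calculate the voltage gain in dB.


Voltage gain in dB:
G = 20 * log10(Vout / Vin)
  = 20 * log10(55.883 / 8.341)
  = 20 * log10(6.699796)
  = 20 * 0.826062
  = 16.52 dB

16.52 dB


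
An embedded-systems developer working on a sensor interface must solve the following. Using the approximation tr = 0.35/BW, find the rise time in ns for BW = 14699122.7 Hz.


Rise time from bandwidth relationship:
tr = 0.35 / BW
   = 0.35 / 14699122.7
   = 2.381094485e-08 s
   = 23.8109 ns

23.8109 ns


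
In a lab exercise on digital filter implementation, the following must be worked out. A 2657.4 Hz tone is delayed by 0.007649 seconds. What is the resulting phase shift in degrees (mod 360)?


Phase shift from frequency and time delay:
phi = 360 * f * t_delay
    = 360 * 2657.4 * 0.007649
    = 7317.52 degrees
    mod 360 = 117.52 degrees

117.52 degrees


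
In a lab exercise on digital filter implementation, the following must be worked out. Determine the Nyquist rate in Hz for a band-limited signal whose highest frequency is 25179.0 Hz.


The Nyquist rate is twice the maximum frequency component.
fs_min = 2 * fmax
      = 2 * 25179.0
      = 50358.0 Hz

50358.0


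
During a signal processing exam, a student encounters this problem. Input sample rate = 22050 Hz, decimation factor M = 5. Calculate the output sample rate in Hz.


Decimation reduces the sample rate:
fs_out = fs_in / M
       = 22050 / 5
       = 4410.0 Hz

4410.0 Hz


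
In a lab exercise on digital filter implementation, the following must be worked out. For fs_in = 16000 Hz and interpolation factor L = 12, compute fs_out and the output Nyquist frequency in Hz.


Step 1 — output sample rate after interpolation by L:
fs_out = L * fs_in = 12 * 16000 = 192000 Hz

Step 2 — Nyquist frequency of the output stream:
f_Nyq = fs_out / 2 = 192000 / 2 = 96000.0 Hz

fs_out = 192000 Hz; f_Nyquist = 96000.0 Hz


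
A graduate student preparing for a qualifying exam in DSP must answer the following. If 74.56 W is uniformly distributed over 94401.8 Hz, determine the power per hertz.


Power spectral density:
PSD = P / BW
    = 74.56 / 94401.8
    = 0.00078982 W/Hz

0.00078982 W/Hz


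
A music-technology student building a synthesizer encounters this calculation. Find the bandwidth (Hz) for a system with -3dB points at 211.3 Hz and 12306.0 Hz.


Bandwidth is the difference of -3dB frequencies:
BW = f_high - f_low
   = 12306.0 - 211.3
   = 12094.7 Hz

12094.7 Hz


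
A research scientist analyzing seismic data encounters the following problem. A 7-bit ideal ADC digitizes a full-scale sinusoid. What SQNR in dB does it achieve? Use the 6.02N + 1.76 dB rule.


Theoretical SNR for a full-scale sinusoid:
SNR = 6.02 * N + 1.76
    = 6.02 * 7 + 1.76
    = 42.14 + 1.76
    = 43.9 dB

43.9 dB


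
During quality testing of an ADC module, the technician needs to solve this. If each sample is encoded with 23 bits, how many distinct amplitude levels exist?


Number of quantization levels = 2^N
= 2^23
= 8388608

8388608


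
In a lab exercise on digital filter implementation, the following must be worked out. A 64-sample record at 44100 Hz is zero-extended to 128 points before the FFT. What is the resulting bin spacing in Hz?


Frequency resolution after zero-padding:
N_padded = 64 * 2 = 128
df = fs / N_padded
   = 44100 / 128
   = 344.5312 Hz

344.5312 Hz


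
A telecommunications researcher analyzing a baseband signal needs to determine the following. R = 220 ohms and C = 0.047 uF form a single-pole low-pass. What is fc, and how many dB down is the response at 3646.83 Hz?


Step 1 — cutoff frequency:
fc = 1 / (2*pi*R*C)
C = 0.047 uF = 4.7e-08 F
fc = 1 / (2*pi*220*4.7e-08)
   = 15392.161 Hz

Step 2 — magnitude at f = 3646.83 Hz:
|H(f)| = 1 / sqrt(1 + (f/fc)^2)
f/fc = 3646.83 / 15392.161 = 0.236928
|H| = 1 / sqrt(1 + 0.056135) = 0.9730615
|H|_dB = 20*log10(0.9730615) = -0.24 dB

fc = 15392.161 Hz; |H(3646.83 Hz)| = -0.24 dB


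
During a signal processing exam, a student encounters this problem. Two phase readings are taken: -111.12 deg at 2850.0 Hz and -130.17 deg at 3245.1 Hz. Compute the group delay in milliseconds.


Group delay from phase difference:
tau = -d(phi)/d(omega)
d(phi) = -19.05 deg = -0.332485 rad
d(omega) = 2*pi*(3245.1 - 2850.0) = 2482.4865 rad/s
tau = -(-0.332485) / 2482.4865
    = 0.1339 ms

0.1339 ms


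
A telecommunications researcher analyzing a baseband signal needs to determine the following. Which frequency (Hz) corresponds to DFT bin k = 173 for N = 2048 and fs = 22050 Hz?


Frequency of DFT bin k:
f_k = k * fs / N
    = 173 * 22050 / 2048
    = 3814650 / 2048
    = 1862.622 Hz

1862.622 Hz


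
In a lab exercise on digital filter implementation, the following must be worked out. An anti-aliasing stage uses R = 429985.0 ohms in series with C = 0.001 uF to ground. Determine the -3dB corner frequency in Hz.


Cutoff frequency of a first-order RC filter:
fc = 1 / (2 * pi * R * C)
C = 0.001 uF = 1e-09 F
fc = 1 / (2 * pi * 429985.0 * 1e-09)
   = 1 / 0.0027016754343076
   = 370.140687 Hz

370.140687 Hz


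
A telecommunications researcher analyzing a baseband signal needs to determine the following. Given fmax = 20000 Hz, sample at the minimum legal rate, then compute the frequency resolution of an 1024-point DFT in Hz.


Step 1 — Nyquist sampling rate:
fs = 2 * fmax = 2 * 20000 = 40000 Hz

Step 2 — DFT bin spacing:
df = fs / N = 40000 / 1024 = 39.0625 Hz

39.0625 Hz


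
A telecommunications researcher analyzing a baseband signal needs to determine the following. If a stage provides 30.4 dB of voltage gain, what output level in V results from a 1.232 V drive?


Output voltage from dB gain:
V_out = V_in * 10^(gain_dB / 20)
      = 1.232 * 10^(30.4 / 20)
      = 1.232 * 33.113112
      = 40.7954 V

40.7954 V


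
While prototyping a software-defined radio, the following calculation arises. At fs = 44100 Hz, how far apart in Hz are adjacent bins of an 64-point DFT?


DFT frequency resolution:
df = fs / N
   = 44100 / 64
   = 689.0625 Hz

689.0625 Hz


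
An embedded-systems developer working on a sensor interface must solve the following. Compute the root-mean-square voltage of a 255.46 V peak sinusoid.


RMS voltage for a sinusoidal waveform:
V_rms = V_peak / sqrt(2)
      = 255.46 / 1.414214
      = 180.637 V

180.637 V


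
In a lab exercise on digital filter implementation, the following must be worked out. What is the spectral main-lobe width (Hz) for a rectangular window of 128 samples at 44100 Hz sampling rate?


Main lobe width for a rectangular window:
Width = 2 * fs / N
      = 2 * 44100 / 128
      = 88200 / 128
      = 689.062 Hz

689.062 Hz


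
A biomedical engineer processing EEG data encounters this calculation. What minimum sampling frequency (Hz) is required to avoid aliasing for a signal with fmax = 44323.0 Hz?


The Nyquist rate is twice the maximum frequency component.
fs_min = 2 * fmax
      = 2 * 44323.0
      = 88646.0 Hz

88646.0


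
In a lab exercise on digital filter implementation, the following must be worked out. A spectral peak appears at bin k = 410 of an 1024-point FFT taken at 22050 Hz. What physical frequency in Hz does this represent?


Frequency of DFT bin k:
f_k = k * fs / N
    = 410 * 22050 / 1024
    = 9040500 / 1024
    = 8828.613 Hz

8828.613 Hz


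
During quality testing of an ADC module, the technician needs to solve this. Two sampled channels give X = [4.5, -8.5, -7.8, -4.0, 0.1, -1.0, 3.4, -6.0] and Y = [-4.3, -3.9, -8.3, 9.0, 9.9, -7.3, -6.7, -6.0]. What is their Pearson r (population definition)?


Pearson correlation coefficient (population):
r = cov(X,Y) / (std(X) * std(Y))
Mean X = -2.4125, Mean Y = -2.2
Cov(X,Y) = 2.69875
Std(X) = 4.628023, Std(Y) = 6.865311
r = 0.0849

0.0849


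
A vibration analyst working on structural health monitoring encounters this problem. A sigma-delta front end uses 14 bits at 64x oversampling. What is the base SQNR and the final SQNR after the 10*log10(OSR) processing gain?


Step 1 — baseline SQNR at Nyquist:
SQNR_base = 6.02*N + 1.76
          = 6.02*14 + 1.76
          = 86.04 dB

Step 2 — oversampling processing gain:
G = 10*log10(OSR) = 10*log10(64) = 18.06 dB

Step 3 — total:
SQNR_total = 86.04 + 18.06 = 104.1 dB

Base SQNR = 86.04 dB; oversampled SQNR = 104.1 dB


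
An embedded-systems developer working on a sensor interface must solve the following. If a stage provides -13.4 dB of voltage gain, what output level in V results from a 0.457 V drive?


Output voltage from dB gain:
V_out = V_in * 10^(gain_dB / 20)
      = 0.457 * 10^(-13.4 / 20)
      = 0.457 * 0.213796
      = 0.0977 V

0.0977 V


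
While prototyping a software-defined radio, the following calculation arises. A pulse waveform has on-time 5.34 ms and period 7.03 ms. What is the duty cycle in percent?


Duty cycle as a percentage:
DC = (t_on / T) * 100
   = (5.34 / 7.03) * 100
   = 0.759602 * 100
   = 75.96 %

75.96 %


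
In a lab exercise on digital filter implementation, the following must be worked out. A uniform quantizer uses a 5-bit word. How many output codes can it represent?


Number of quantization levels = 2^N
= 2^5
= 32

32


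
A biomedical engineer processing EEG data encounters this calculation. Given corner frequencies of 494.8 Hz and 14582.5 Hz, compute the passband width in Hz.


Bandwidth is the difference of -3dB frequencies:
BW = f_high - f_low
   = 14582.5 - 494.8
   = 14087.7 Hz

14087.7 Hz


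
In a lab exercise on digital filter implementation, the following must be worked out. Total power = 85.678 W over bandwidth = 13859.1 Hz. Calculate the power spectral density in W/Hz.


Power spectral density:
PSD = P / BW
    = 85.678 / 13859.1
    = 0.00618208 W/Hz

0.00618208 W/Hz


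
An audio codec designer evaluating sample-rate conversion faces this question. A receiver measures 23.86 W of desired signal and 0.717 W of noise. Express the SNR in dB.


SNR in decibels:
SNR = 10 * log10(Ps / Pn)
    = 10 * log10(23.86 / 0.717)
    = 10 * log10(33.2775)
    = 10 * 1.5222
    = 15.22 dB

15.22 dB


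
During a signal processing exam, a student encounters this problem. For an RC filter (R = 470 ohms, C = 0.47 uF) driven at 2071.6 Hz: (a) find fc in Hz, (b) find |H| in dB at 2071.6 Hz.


Step 1 — cutoff frequency:
fc = 1 / (2*pi*R*C)
C = 0.47 uF = 4.7e-07 F
fc = 1 / (2*pi*470*4.7e-07)
   = 720.484 Hz

Step 2 — magnitude at f = 2071.6 Hz:
|H(f)| = 1 / sqrt(1 + (f/fc)^2)
f/fc = 2071.6 / 720.484 = 2.875289
|H| = 1 / sqrt(1 + 8.267287) = 0.3284912
|H|_dB = 20*log10(0.3284912) = -9.67 dB

fc = 720.484 Hz; |H(2071.6 Hz)| = -9.67 dB


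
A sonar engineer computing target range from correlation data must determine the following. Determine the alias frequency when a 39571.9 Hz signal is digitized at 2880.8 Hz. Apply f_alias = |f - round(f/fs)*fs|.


Compute the nearest integer multiple of fs to the signal:
n = round(39571.9 / 2880.8) = 14
f_alias = |39571.9 - 14 * 2880.8|
        = |39571.9 - 40331.2|
        = 759.3 Hz

759.3


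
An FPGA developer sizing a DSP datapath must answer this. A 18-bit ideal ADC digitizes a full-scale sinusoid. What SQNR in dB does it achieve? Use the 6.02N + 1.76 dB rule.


Theoretical SNR for a full-scale sinusoid:
SNR = 6.02 * N + 1.76
    = 6.02 * 18 + 1.76
    = 108.36 + 1.76
    = 110.12 dB

110.12 dB


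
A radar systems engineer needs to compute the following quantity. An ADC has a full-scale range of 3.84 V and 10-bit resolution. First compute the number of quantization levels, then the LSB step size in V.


Step 1 — number of quantization levels:
L = 2^N = 2^10 = 1024

Step 2 — LSB step size:
delta = Vfs / L
      = 3.84 / 1024
      = 0.00375 V

Levels = 1024; step size = 0.00375 V


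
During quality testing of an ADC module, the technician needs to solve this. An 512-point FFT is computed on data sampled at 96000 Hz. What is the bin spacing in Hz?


DFT frequency resolution:
df = fs / N
   = 96000 / 512
   = 187.5 Hz

187.5 Hz


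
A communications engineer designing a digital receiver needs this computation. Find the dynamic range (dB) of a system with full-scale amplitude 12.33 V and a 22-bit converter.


Dynamic range from full-scale to LSB:
V_min = V_max / 2^bits = 12.33 / 2^22
DR = 20 * log10(V_max / V_min)
   = 20 * log10(2^22)
   = 20 * 22 * log10(2)
   = 132.45 dB

132.45 dB


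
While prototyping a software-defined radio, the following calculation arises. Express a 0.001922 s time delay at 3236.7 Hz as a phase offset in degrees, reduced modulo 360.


Phase shift from frequency and time delay:
phi = 360 * f * t_delay
    = 360 * 3236.7 * 0.001922
    = 2239.54 degrees
    mod 360 = 79.54 degrees

79.54 degrees


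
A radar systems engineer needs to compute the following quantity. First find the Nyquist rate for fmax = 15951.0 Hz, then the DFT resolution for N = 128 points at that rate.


Step 1 — Nyquist sampling rate:
fs = 2 * fmax = 2 * 15951.0 = 31902.0 Hz

Step 2 — DFT bin spacing:
df = fs / N = 31902.0 / 128 = 249.2344 Hz

249.2344 Hz


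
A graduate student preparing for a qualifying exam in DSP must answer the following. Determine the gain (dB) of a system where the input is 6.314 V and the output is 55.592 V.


Voltage gain in dB:
G = 20 * log10(Vout / Vin)
  = 20 * log10(55.592 / 6.314)
  = 20 * log10(8.804561)
  = 20 * 0.944708
  = 18.89 dB

18.89 dB


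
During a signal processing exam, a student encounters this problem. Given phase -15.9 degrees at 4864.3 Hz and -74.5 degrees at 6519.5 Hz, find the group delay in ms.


Group delay from phase difference:
tau = -d(phi)/d(omega)
d(phi) = -58.6 deg = -1.022763 rad
d(omega) = 2*pi*(6519.5 - 4864.3) = 10399.9283 rad/s
tau = -(-1.022763) / 10399.9283
    = 0.0983 ms

0.0983 ms


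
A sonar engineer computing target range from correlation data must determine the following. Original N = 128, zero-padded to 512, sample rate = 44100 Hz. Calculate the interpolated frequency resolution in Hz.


Frequency resolution after zero-padding:
N_padded = 128 * 4 = 512
df = fs / N_padded
   = 44100 / 512
   = 86.1328 Hz

86.1328 Hz


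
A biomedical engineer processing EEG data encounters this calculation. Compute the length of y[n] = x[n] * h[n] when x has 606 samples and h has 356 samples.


Linear convolution output length:
L = N + M - 1
  = 606 + 356 - 1
  = 961 samples

961


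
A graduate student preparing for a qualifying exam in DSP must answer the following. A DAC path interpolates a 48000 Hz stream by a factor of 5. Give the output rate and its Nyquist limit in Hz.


Step 1 — output sample rate after interpolation by L:
fs_out = L * fs_in = 5 * 48000 = 240000 Hz

Step 2 — Nyquist frequency of the output stream:
f_Nyq = fs_out / 2 = 240000 / 2 = 120000.0 Hz

fs_out = 240000 Hz; f_Nyquist = 120000.0 Hz


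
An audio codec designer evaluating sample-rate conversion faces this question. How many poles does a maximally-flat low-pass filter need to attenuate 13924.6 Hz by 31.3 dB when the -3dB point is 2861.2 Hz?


Butterworth filter order formula:
n = log10(10^(A/10) - 1) / (2 * log10(f_stop/f_pass))
10^(31.3/10) - 1 = 1347.9629
f_stop/f_pass = 13924.6 / 2861.2 = 4.8667
n = 2.277 -> ceil = 3

3


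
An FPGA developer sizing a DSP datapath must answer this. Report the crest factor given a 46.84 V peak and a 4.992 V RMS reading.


Crest factor is the ratio of peak to RMS:
CF = V_peak / V_rms
   = 46.84 / 4.992
   = 9.383

9.383


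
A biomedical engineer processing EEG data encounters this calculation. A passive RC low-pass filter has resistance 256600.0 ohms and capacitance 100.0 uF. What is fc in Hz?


Cutoff frequency of a first-order RC filter:
fc = 1 / (2 * pi * R * C)
C = 100.0 uF = 0.0001 F
fc = 1 / (2 * pi * 256600.0 * 0.0001)
   = 1 / 161.22653498223
   = 0.006202 Hz

0.006202 Hz


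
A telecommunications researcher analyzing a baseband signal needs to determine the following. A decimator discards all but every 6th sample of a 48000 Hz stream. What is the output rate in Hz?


Decimation reduces the sample rate:
fs_out = fs_in / M
       = 48000 / 6
       = 8000.0 Hz

8000.0 Hz


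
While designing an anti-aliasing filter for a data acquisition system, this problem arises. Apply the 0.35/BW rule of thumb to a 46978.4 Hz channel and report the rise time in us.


Rise time from bandwidth relationship:
tr = 0.35 / BW
   = 0.35 / 46978.4
   = 7.450232447e-06 s
   = 7.4502 us

7.4502 us


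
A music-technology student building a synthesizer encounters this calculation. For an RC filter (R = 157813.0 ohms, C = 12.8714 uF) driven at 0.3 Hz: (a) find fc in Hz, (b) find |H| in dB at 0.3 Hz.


Step 1 — cutoff frequency:
fc = 1 / (2*pi*R*C)
C = 12.8714 uF = 1.28714e-05 F
fc = 1 / (2*pi*157813.0*1.28714e-05)
   = 0.0783523 Hz

Step 2 — magnitude at f = 0.3 Hz:
|H(f)| = 1 / sqrt(1 + (f/fc)^2)
f/fc = 0.3 / 0.0783523 = 3.82886
|H| = 1 / sqrt(1 + 14.660169) = 0.252698
|H|_dB = 20*log10(0.252698) = -11.95 dB

fc = 0.0783523 Hz; |H(0.3 Hz)| = -11.95 dB


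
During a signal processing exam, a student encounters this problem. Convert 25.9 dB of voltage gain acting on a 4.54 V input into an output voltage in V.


Output voltage from dB gain:
V_out = V_in * 10^(gain_dB / 20)
      = 4.54 * 10^(25.9 / 20)
      = 4.54 * 19.724227
      = 89.548 V

89.548 V


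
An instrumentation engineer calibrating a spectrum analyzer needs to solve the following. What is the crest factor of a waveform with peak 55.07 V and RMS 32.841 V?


Crest factor is the ratio of peak to RMS:
CF = V_peak / V_rms
   = 55.07 / 32.841
   = 1.6769

1.6769


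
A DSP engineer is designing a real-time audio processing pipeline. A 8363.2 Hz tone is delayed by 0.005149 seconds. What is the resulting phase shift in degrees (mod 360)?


Phase shift from frequency and time delay:
phi = 360 * f * t_delay
    = 360 * 8363.2 * 0.005149
    = 15502.36 degrees
    mod 360 = 22.36 degrees

22.36 degrees


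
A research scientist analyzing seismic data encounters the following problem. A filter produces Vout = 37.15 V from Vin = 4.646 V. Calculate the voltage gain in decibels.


Voltage gain in dB:
G = 20 * log10(Vout / Vin)
  = 20 * log10(37.15 / 4.646)
  = 20 * log10(7.996126)
  = 20 * 0.90288
  = 18.06 dB

18.06 dB


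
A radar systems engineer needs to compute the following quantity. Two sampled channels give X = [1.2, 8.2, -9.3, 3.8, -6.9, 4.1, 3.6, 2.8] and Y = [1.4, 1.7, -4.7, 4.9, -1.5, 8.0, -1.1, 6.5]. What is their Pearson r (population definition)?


Pearson correlation coefficient (population):
r = cov(X,Y) / (std(X) * std(Y))
Mean X = 0.9375, Mean Y = 1.9
Cov(X,Y) = 15.13625
Std(X) = 5.565505, Std(Y) = 4.058633
r = 0.6701

0.6701


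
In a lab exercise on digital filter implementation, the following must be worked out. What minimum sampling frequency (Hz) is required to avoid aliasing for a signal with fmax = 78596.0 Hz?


The Nyquist rate is twice the maximum frequency component.
fs_min = 2 * fmax
      = 2 * 78596.0
      = 157192.0 Hz

157192.0


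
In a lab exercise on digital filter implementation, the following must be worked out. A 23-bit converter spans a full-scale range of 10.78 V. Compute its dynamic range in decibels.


Dynamic range from full-scale to LSB:
V_min = V_max / 2^bits = 10.78 / 2^23
DR = 20 * log10(V_max / V_min)
   = 20 * log10(2^23)
   = 20 * 23 * log10(2)
   = 138.47 dB

138.47 dB


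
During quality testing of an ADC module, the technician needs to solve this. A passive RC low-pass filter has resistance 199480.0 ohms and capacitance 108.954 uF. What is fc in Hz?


Cutoff frequency of a first-order RC filter:
fc = 1 / (2 * pi * R * C)
C = 108.954 uF = 0.000108954 F
fc = 1 / (2 * pi * 199480.0 * 0.000108954)
   = 1 / 136.55965374227
   = 0.007323 Hz

0.007323 Hz


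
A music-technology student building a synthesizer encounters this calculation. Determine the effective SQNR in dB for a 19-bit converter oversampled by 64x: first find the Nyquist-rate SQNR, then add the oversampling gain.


Step 1 — baseline SQNR at Nyquist:
SQNR_base = 6.02*N + 1.76
          = 6.02*19 + 1.76
          = 116.14 dB

Step 2 — oversampling processing gain:
G = 10*log10(OSR) = 10*log10(64) = 18.06 dB

Step 3 — total:
SQNR_total = 116.14 + 18.06 = 134.2 dB

Base SQNR = 116.14 dB; oversampled SQNR = 134.2 dB


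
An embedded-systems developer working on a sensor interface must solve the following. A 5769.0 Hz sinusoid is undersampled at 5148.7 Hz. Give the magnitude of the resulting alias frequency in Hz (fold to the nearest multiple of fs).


Compute the nearest integer multiple of fs to the signal:
n = round(5769.0 / 5148.7) = 1
f_alias = |5769.0 - 1 * 5148.7|
        = |5769.0 - 5148.7|
        = 620.3 Hz

620.3


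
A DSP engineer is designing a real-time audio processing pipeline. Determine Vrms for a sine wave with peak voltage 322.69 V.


RMS voltage for a sinusoidal waveform:
V_rms = V_peak / sqrt(2)
      = 322.69 / 1.414214
      = 228.176 V

228.176 V


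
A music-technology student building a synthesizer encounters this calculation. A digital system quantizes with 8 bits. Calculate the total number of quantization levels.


Number of quantization levels = 2^N
= 2^8
= 256

256


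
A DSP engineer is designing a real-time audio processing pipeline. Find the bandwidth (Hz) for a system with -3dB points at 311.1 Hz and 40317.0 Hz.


Bandwidth is the difference of -3dB frequencies:
BW = f_high - f_low
   = 40317.0 - 311.1
   = 40005.9 Hz

40005.9 Hz


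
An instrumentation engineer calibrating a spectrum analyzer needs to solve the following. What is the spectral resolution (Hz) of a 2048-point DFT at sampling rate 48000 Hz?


DFT frequency resolution:
df = fs / N
   = 48000 / 2048
   = 23.4375 Hz

23.4375 Hz


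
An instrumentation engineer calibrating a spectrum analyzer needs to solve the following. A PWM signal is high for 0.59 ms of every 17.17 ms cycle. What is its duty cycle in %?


Duty cycle as a percentage:
DC = (t_on / T) * 100
   = (0.59 / 17.17) * 100
   = 0.034362 * 100
   = 3.44 %

3.44 %


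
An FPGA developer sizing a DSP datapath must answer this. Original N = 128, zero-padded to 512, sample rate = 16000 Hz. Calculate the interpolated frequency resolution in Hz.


Frequency resolution after zero-padding:
N_padded = 128 * 4 = 512
df = fs / N_padded
   = 16000 / 512
   = 31.25 Hz

31.25 Hz


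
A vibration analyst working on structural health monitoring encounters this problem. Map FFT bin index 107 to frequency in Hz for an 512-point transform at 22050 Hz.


Frequency of DFT bin k:
f_k = k * fs / N
    = 107 * 22050 / 512
    = 2359350 / 512
    = 4608.105 Hz

4608.105 Hz


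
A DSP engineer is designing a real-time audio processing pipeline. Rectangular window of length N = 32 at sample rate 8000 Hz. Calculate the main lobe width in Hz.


Main lobe width for a rectangular window:
Width = 2 * fs / N
      = 2 * 8000 / 32
      = 16000 / 32
      = 500.0 Hz

500.0 Hz


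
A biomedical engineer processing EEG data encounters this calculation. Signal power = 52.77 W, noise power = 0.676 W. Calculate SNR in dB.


SNR in decibels:
SNR = 10 * log10(Ps / Pn)
    = 10 * log10(52.77 / 0.676)
    = 10 * log10(78.0621)
    = 10 * 1.8924
    = 18.92 dB

18.92 dB


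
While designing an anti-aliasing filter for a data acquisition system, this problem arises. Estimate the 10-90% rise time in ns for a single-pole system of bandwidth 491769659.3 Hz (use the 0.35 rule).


Rise time from bandwidth relationship:
tr = 0.35 / BW
   = 0.35 / 491769659.3
   = 7.117153191e-10 s
   = 0.7117 ns

0.7117 ns


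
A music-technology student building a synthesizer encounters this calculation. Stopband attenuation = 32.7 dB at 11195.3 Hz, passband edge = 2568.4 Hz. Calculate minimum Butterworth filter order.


Butterworth filter order formula:
n = log10(10^(A/10) - 1) / (2 * log10(f_stop/f_pass))
10^(32.7/10) - 1 = 1861.0871
f_stop/f_pass = 11195.3 / 2568.4 = 4.3589
n = 2.557 -> ceil = 3

3


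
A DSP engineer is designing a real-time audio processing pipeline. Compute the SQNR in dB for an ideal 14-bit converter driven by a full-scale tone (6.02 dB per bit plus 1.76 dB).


Theoretical SNR for a full-scale sinusoid:
SNR = 6.02 * N + 1.76
    = 6.02 * 14 + 1.76
    = 84.28 + 1.76
    = 86.04 dB

86.04 dB


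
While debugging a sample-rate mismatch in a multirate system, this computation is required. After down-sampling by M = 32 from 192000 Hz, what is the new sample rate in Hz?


Decimation reduces the sample rate:
fs_out = fs_in / M
       = 192000 / 32
       = 6000.0 Hz

6000.0 Hz


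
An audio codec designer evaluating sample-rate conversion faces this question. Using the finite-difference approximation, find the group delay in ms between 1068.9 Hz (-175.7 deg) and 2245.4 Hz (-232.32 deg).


Group delay from phase difference:
tau = -d(phi)/d(omega)
d(phi) = -56.62 deg = -0.988205 rad
d(omega) = 2*pi*(2245.4 - 1068.9) = 7392.1675 rad/s
tau = -(-0.988205) / 7392.1675
    = 0.1337 ms

0.1337 ms


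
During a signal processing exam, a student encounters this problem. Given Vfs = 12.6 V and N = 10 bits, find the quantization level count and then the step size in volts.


Step 1 — number of quantization levels:
L = 2^N = 2^10 = 1024

Step 2 — LSB step size:
delta = Vfs / L
      = 12.6 / 1024
      = 0.01230469 V

Levels = 1024; step size = 0.01230469 V


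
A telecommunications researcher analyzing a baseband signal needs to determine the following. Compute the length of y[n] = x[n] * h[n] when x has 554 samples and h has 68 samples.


Linear convolution output length:
L = N + M - 1
  = 554 + 68 - 1
  = 621 samples

621


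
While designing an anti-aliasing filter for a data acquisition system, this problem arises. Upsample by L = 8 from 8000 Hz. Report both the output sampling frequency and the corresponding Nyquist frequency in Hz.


Step 1 — output sample rate after interpolation by L:
fs_out = L * fs_in = 8 * 8000 = 64000 Hz

Step 2 — Nyquist frequency of the output stream:
f_Nyq = fs_out / 2 = 64000 / 2 = 32000.0 Hz

fs_out = 64000 Hz; f_Nyquist = 32000.0 Hz


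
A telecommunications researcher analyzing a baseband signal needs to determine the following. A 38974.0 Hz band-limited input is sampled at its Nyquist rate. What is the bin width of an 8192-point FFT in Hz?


Step 1 — Nyquist sampling rate:
fs = 2 * fmax = 2 * 38974.0 = 77948.0 Hz

Step 2 — DFT bin spacing:
df = fs / N = 77948.0 / 8192 = 9.5151 Hz

9.5151 Hz


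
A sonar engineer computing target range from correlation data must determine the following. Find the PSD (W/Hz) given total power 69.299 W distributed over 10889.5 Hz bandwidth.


Power spectral density:
PSD = P / BW
    = 69.299 / 10889.5
    = 0.00636384 W/Hz

0.00636384 W/Hz


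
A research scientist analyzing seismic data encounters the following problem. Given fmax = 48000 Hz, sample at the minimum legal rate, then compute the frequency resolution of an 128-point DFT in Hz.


Step 1 — Nyquist sampling rate:
fs = 2 * fmax = 2 * 48000 = 96000 Hz

Step 2 — DFT bin spacing:
df = fs / N = 96000 / 128 = 750.0 Hz

750.0 Hz


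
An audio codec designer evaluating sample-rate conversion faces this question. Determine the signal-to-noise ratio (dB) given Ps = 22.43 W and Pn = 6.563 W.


SNR in decibels:
SNR = 10 * log10(Ps / Pn)
    = 10 * log10(22.43 / 6.563)
    = 10 * log10(3.4176)
    = 10 * 0.5337
    = 5.34 dB

5.34 dB


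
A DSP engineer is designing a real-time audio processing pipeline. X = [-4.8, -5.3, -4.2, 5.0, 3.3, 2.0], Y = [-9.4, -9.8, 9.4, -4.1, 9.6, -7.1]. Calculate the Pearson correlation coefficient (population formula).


Pearson correlation coefficient (population):
r = cov(X,Y) / (std(X) * std(Y))
Mean X = -0.6667, Mean Y = -1.9
Cov(X,Y) = 7.826667
Std(X) = 4.203041, Std(Y) = 8.271235
r = 0.2251

0.2251


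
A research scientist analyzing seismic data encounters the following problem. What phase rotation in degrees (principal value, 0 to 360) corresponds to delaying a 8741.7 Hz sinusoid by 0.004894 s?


Phase shift from frequency and time delay:
phi = 360 * f * t_delay
    = 360 * 8741.7 * 0.004894
    = 15401.48 degrees
    mod 360 = 281.48 degrees

281.48 degrees
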